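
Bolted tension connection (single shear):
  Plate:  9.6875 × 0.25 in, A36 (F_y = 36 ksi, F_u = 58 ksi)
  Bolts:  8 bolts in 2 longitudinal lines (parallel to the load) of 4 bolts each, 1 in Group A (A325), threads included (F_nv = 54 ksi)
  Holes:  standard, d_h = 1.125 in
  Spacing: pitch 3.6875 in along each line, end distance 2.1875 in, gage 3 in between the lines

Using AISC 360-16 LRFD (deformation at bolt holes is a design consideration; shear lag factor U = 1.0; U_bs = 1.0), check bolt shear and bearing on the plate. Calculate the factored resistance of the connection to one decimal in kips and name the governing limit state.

199.0 kips (bearing governs)

Bolt shear: A_b = π(1)²/4 = 0.7854 in². φR_n = 0.75 × 54 × 0.7854 × 8 × 1 = 254.5 kips.
Bearing (0.25 in plate, F_u = 58 ksi): end bolts L_c = 2.1875 − 1.125/2 = 1.625, R_n = min(1.2×1.625×0.25×58, 2.4×1×0.25×58) = 28.275 kips/bolt; interior L_c = 3.6875 − 1.125 = 2.5625, R_n = 34.8 kips/bolt. φR_n = 0.75 × (2×28.275 + 6×34.8) = 199.0 kips.
Governing: min(254.5, 199.0) = 199.0 kips → bearing.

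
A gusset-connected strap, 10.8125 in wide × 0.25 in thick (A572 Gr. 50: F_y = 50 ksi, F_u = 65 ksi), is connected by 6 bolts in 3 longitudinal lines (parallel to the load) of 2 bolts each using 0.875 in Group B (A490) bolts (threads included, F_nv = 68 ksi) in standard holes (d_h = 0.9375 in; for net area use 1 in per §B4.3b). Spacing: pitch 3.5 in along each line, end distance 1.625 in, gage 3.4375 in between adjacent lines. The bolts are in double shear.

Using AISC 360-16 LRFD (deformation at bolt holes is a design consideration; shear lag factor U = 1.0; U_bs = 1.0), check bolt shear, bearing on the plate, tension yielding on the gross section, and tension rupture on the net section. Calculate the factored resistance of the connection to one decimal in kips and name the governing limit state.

Bolt shear: A_b = π(0.875)²/4 = 0.60132 in². φR_n = 0.75 × 68 × 0.60132 × 6 × 2 = 368.0 kips.
Bearing (0.25 in plate, F_u = 65 ksi): end bolts L_c = 1.625 − 0.9375/2 = 1.15625, R_n = min(1.2×1.15625×0.25×65, 2.4×0.875×0.25×65) = 22.547 kips/bolt; interior L_c = 3.5 − 0.9375 = 2.5625, R_n = 34.125 kips/bolt. φR_n = 0.75 × (3×22.547 + 3×34.125) = 127.5 kips.
Tension yield (gross): A_g = 10.8125×0.25 = 2.7031 in². φR_n = 0.90 × 50 × 2.7031 = 121.6 kips.
Tension rupture (net): A_n = (10.8125 − 3×1)×0.25 = 1.9531 in² (U = 1.0, A_e = A_n). φR_n = 0.75 × 65 × 1.9531 = 95.2 kips.
Governing: min(368.0, 127.5, 121.6, 95.2) = 95.2 kips → net-section rupture.

95.2 kips (net-section rupture governs)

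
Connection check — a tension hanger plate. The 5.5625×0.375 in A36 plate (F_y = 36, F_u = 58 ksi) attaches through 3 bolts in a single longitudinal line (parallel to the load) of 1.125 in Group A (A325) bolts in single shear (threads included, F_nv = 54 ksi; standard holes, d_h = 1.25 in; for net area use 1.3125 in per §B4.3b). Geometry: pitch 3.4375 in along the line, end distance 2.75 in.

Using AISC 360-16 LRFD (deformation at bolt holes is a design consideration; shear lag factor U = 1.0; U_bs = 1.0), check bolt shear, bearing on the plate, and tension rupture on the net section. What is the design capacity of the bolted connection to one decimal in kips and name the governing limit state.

69.3 kips (net-section rupture governs)

Bolt shear: A_b = π(1.125)²/4 = 0.99402 in². φR_n = 0.75 × 54 × 0.99402 × 3 × 1 = 120.8 kips.
Bearing (0.375 in plate, F_u = 58 ksi): end bolts L_c = 2.75 − 1.25/2 = 2.125, R_n = min(1.2×2.125×0.375×58, 2.4×1.125×0.375×58) = 55.463 kips/bolt; interior L_c = 3.4375 − 1.25 = 2.1875, R_n = 57.094 kips/bolt. φR_n = 0.75 × (1×55.463 + 2×57.094) = 127.2 kips.
Tension rupture (net): A_n = (5.5625 − 1×1.3125)×0.375 = 1.5938 in² (U = 1.0, A_e = A_n). φR_n = 0.75 × 58 × 1.5938 = 69.3 kips.
Governing: min(120.8, 127.2, 69.3) = 69.3 kips → net-section rupture.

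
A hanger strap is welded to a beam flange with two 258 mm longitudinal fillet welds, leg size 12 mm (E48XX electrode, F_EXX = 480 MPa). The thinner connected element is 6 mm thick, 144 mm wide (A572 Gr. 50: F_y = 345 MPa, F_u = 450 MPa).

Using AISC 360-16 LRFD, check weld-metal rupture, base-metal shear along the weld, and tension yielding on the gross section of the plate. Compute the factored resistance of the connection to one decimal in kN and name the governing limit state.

268.3 kN (gross-section yield governs)

Weld metal: throat = 0.707×12 = 8.484 mm, L = 2×258 = 516 mm. φR_n = 0.75 × 0.6 × 480 × 8.484 × 516 = 945.6 kN.
Base metal shear (6 mm plate): yield φR_n = 1.0×0.6×345×6×516 = 640.9 kN; rupture φR_n = 0.75×0.6×450×6×516 = 626.9 kN; take 626.9 kN (rupture).
Tension yield (gross): A_g = 144×6 = 864 mm². φR_n = 0.90 × 345 × 864 = 268.3 kN.
Governing: min(945.6, 626.9, 268.3) = 268.3 kN → gross-section yield.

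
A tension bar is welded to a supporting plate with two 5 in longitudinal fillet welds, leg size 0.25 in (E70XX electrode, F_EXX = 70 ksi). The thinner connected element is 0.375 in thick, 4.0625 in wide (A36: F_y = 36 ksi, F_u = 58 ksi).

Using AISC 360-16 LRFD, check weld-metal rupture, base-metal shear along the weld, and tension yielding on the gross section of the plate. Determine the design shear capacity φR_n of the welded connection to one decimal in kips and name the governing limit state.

Weld metal: throat = 0.707×0.25 = 0.17675 in, L = 2×5 = 10 in. φR_n = 0.75 × 0.6 × 70 × 0.17675 × 10 = 55.7 kips.
Base metal shear (0.375 in plate): yield φR_n = 1.0×0.6×36×0.375×10 = 81.0 kips; rupture φR_n = 0.75×0.6×58×0.375×10 = 97.9 kips; take 81.0 kips (yield).
Tension yield (gross): A_g = 4.0625×0.375 = 1.5234 in². φR_n = 0.90 × 36 × 1.5234 = 49.4 kips.
Governing: min(55.7, 81.0, 49.4) = 49.4 kips → gross-section yield.

49.4 kips (gross-section yield governs)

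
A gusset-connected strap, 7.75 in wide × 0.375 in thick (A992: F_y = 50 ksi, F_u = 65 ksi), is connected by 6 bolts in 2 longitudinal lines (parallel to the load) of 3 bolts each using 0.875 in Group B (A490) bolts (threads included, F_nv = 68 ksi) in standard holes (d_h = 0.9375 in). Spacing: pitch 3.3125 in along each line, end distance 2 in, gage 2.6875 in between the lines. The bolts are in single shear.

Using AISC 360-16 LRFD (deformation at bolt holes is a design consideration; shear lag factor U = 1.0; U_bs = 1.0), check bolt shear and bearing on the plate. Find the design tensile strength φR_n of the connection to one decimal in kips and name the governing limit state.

184.0 kips (bolt shear governs)

Bolt shear: A_b = π(0.875)²/4 = 0.60132 in². φR_n = 0.75 × 68 × 0.60132 × 6 × 1 = 184.0 kips.
Bearing (0.375 in plate, F_u = 65 ksi): end bolts L_c = 2 − 0.9375/2 = 1.53125, R_n = min(1.2×1.53125×0.375×65, 2.4×0.875×0.375×65) = 44.789 kips/bolt; interior L_c = 3.3125 − 0.9375 = 2.375, R_n = 51.188 kips/bolt. φR_n = 0.75 × (2×44.789 + 4×51.188) = 220.7 kips.
Governing: min(184.0, 220.7) = 184.0 kips → bolt shear.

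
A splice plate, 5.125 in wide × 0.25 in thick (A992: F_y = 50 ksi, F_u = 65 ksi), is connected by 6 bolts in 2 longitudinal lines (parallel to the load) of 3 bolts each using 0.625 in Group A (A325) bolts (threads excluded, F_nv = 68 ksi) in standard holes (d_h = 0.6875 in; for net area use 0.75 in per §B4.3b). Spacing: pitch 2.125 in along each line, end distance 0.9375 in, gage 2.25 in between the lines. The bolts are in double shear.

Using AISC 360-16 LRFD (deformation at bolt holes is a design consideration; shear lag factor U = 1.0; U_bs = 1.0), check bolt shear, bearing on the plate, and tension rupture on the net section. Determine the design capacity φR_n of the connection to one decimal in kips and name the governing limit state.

Bolt shear: A_b = π(0.625)²/4 = 0.3068 in². φR_n = 0.75 × 68 × 0.3068 × 6 × 2 = 187.8 kips.
Bearing (0.25 in plate, F_u = 65 ksi): end bolts L_c = 0.9375 − 0.6875/2 = 0.59375, R_n = min(1.2×0.59375×0.25×65, 2.4×0.625×0.25×65) = 11.578 kips/bolt; interior L_c = 2.125 − 0.6875 = 1.4375, R_n = 24.375 kips/bolt. φR_n = 0.75 × (2×11.578 + 4×24.375) = 90.5 kips.
Tension rupture (net): A_n = (5.125 − 2×0.75)×0.25 = 0.90625 in² (U = 1.0, A_e = A_n). φR_n = 0.75 × 65 × 0.90625 = 44.2 kips.
Governing: min(187.8, 90.5, 44.2) = 44.2 kips → net-section rupture.

44.2 kips (net-section rupture governs)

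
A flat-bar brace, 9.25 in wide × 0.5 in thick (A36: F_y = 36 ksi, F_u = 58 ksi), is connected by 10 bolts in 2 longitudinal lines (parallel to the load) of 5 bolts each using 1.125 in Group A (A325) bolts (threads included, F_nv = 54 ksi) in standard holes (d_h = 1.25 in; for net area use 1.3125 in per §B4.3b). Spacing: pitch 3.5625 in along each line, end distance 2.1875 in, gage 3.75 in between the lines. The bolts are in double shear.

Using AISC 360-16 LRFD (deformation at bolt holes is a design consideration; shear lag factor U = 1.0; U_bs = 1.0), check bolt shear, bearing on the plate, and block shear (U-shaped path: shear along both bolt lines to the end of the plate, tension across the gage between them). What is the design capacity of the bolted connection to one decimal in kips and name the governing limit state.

319.3 kips (block shear governs)

Bolt shear: A_b = π(1.125)²/4 = 0.99402 in². φR_n = 0.75 × 54 × 0.99402 × 10 × 2 = 805.2 kips.
Bearing (0.5 in plate, F_u = 58 ksi): end bolts L_c = 2.1875 − 1.25/2 = 1.5625, R_n = min(1.2×1.5625×0.5×58, 2.4×1.125×0.5×58) = 54.375 kips/bolt; interior L_c = 3.5625 − 1.25 = 2.3125, R_n = 78.3 kips/bolt. φR_n = 0.75 × (2×54.375 + 8×78.3) = 551.4 kips.
Block shear: shear path 2×[2.1875+4×3.5625] = 2×16.4375 in, A_gv = 16.438, A_nv = 2×(16.4375 − 4.5×1.3125)×0.5 = 10.531 in²; tension across gage: (3.75 − 1×1.3125)×0.5 = 1.2188 in². R_n = min(0.6×58×10.531, 0.6×36×16.438) + 1.0×58×1.2188 = min(366.48, 355.06) + 70.69 = 425.75 kips. φR_n = 0.75 × 425.75 = 319.3 kips.
Governing: min(805.2, 551.4, 319.3) = 319.3 kips → block shear.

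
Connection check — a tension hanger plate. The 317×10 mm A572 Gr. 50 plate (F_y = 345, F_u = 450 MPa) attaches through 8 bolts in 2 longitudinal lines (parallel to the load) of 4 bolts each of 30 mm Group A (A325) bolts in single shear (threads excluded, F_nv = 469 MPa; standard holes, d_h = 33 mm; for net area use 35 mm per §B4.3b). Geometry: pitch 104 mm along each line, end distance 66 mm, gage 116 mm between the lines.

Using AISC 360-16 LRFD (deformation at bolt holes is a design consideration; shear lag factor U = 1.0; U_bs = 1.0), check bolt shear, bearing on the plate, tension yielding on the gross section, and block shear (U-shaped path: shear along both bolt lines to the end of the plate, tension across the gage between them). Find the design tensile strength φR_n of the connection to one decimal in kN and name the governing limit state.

Bolt shear: A_b = π(30)²/4 = 706.86 mm². φR_n = 0.75 × 469 × 706.86 × 8 × 1 = 1989.1 kN.
Bearing (10 mm plate, F_u = 450 MPa): end bolts L_c = 66 − 33/2 = 49.5, R_n = min(1.2×49.5×10×450, 2.4×30×10×450) = 267.3 kN/bolt; interior L_c = 104 − 33 = 71, R_n = 324 kN/bolt. φR_n = 0.75 × (2×267.3 + 6×324) = 1859.0 kN.
Tension yield (gross): A_g = 317×10 = 3170 mm². φR_n = 0.90 × 345 × 3170 = 984.3 kN.
Block shear: shear path 2×[66+3×104] = 2×378 mm, A_gv = 7560, A_nv = 2×(378 − 3.5×35)×10 = 5110 mm²; tension across gage: (116 − 1×35)×10 = 810 mm². R_n = min(0.6×450×5110, 0.6×345×7560) + 1.0×450×810 = min(1379.7, 1564.9) + 364.5 = 1744.2 kN. φR_n = 0.75 × 1744.2 = 1308.2 kN.
Governing: min(1989.1, 1859.0, 984.3, 1308.2) = 984.3 kN → gross-section yield.

984.3 kN (gross-section yield governs)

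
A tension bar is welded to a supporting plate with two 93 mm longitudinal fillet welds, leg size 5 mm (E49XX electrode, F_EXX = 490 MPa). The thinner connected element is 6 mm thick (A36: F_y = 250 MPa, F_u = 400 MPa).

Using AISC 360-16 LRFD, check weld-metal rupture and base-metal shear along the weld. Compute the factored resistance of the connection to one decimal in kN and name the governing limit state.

145.0 kN (weld metal governs)

Weld metal: throat = 0.707×5 = 3.535 mm, L = 2×93 = 186 mm. φR_n = 0.75 × 0.6 × 490 × 3.535 × 186 = 145.0 kN.
Base metal shear (6 mm plate): yield φR_n = 1.0×0.6×250×6×186 = 167.4 kN; rupture φR_n = 0.75×0.6×400×6×186 = 200.9 kN; take 167.4 kN (yield).
Governing: min(145.0, 167.4) = 145.0 kN → weld metal.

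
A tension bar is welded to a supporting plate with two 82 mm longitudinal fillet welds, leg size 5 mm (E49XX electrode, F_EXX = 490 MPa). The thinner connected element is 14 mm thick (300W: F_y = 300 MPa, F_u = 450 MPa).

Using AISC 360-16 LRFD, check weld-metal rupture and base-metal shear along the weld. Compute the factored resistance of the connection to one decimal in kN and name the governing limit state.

Weld metal: throat = 0.707×5 = 3.535 mm, L = 2×82 = 164 mm. φR_n = 0.75 × 0.6 × 490 × 3.535 × 164 = 127.8 kN.
Base metal shear (14 mm plate): yield φR_n = 1.0×0.6×300×14×164 = 413.3 kN; rupture φR_n = 0.75×0.6×450×14×164 = 464.9 kN; take 413.3 kN (yield).
Governing: min(127.8, 413.3) = 127.8 kN → weld metal.

127.8 kN (weld metal governs)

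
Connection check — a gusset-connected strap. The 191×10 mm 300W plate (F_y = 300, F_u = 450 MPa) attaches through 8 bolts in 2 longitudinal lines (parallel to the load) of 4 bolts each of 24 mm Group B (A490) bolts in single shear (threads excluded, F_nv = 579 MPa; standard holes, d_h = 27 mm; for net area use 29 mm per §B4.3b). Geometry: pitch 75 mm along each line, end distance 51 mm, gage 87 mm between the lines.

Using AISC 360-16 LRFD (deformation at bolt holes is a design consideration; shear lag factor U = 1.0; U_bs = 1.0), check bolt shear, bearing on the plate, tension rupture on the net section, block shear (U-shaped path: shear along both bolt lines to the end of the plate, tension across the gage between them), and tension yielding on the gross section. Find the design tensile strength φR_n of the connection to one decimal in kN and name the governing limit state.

448.9 kN (net-section rupture governs)

Bolt shear: A_b = π(24)²/4 = 452.39 mm². φR_n = 0.75 × 579 × 452.39 × 8 × 1 = 1571.6 kN.
Bearing (10 mm plate, F_u = 450 MPa): end bolts L_c = 51 − 27/2 = 37.5, R_n = min(1.2×37.5×10×450, 2.4×24×10×450) = 202.5 kN/bolt; interior L_c = 75 − 27 = 48, R_n = 259.2 kN/bolt. φR_n = 0.75 × (2×202.5 + 6×259.2) = 1470.2 kN.
Tension rupture (net): A_n = (191 − 2×29)×10 = 1330 mm² (U = 1.0, A_e = A_n). φR_n = 0.75 × 450 × 1330 = 448.9 kN.
Block shear: shear path 2×[51+3×75] = 2×276 mm, A_gv = 5520, A_nv = 2×(276 − 3.5×29)×10 = 3490 mm²; tension across gage: (87 − 1×29)×10 = 580 mm². R_n = min(0.6×450×3490, 0.6×300×5520) + 1.0×450×580 = min(942.3, 993.6) + 261 = 1203.3 kN. φR_n = 0.75 × 1203.3 = 902.5 kN.
Tension yield (gross): A_g = 191×10 = 1910 mm². φR_n = 0.90 × 300 × 1910 = 515.7 kN.
Governing: min(1571.6, 1470.2, 448.9, 902.5, 515.7) = 448.9 kN → net-section rupture.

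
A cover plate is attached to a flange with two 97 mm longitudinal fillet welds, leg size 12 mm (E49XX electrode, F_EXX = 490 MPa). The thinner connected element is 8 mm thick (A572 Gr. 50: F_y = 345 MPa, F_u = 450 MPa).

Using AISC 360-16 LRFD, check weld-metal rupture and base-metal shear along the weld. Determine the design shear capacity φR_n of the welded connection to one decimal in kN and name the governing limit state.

314.3 kN (base-metal shear governs)

Weld metal: throat = 0.707×12 = 8.484 mm, L = 2×97 = 194 mm. φR_n = 0.75 × 0.6 × 490 × 8.484 × 194 = 362.9 kN.
Base metal shear (8 mm plate): yield φR_n = 1.0×0.6×345×8×194 = 321.3 kN; rupture φR_n = 0.75×0.6×450×8×194 = 314.3 kN; take 314.3 kN (rupture).
Governing: min(362.9, 314.3) = 314.3 kN → base-metal shear.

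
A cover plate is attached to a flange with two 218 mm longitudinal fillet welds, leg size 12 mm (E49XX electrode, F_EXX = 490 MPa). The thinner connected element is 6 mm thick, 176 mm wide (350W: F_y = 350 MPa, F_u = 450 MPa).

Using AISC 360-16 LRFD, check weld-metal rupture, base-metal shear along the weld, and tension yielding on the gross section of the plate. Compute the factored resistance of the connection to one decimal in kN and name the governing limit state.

Weld metal: throat = 0.707×12 = 8.484 mm, L = 2×218 = 436 mm. φR_n = 0.75 × 0.6 × 490 × 8.484 × 436 = 815.6 kN.
Base metal shear (6 mm plate): yield φR_n = 1.0×0.6×350×6×436 = 549.4 kN; rupture φR_n = 0.75×0.6×450×6×436 = 529.7 kN; take 529.7 kN (rupture).
Tension yield (gross): A_g = 176×6 = 1056 mm². φR_n = 0.90 × 350 × 1056 = 332.6 kN.
Governing: min(815.6, 529.7, 332.6) = 332.6 kN → gross-section yield.

332.6 kN (gross-section yield governs)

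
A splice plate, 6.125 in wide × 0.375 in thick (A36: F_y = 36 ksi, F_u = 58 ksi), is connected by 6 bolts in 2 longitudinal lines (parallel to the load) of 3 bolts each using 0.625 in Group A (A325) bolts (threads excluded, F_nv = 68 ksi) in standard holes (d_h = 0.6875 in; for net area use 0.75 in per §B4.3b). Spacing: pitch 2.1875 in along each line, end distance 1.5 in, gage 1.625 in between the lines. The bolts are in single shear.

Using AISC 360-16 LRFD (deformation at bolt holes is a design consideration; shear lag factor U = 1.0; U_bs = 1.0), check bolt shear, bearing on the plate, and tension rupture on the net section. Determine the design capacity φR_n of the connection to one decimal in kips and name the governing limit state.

Bolt shear: A_b = π(0.625)²/4 = 0.3068 in². φR_n = 0.75 × 68 × 0.3068 × 6 × 1 = 93.9 kips.
Bearing (0.375 in plate, F_u = 58 ksi): end bolts L_c = 1.5 − 0.6875/2 = 1.15625, R_n = min(1.2×1.15625×0.375×58, 2.4×0.625×0.375×58) = 30.178 kips/bolt; interior L_c = 2.1875 − 0.6875 = 1.5, R_n = 32.625 kips/bolt. φR_n = 0.75 × (2×30.178 + 4×32.625) = 143.1 kips.
Tension rupture (net): A_n = (6.125 − 2×0.75)×0.375 = 1.7344 in² (U = 1.0, A_e = A_n). φR_n = 0.75 × 58 × 1.7344 = 75.4 kips.
Governing: min(93.9, 143.1, 75.4) = 75.4 kips → net-section rupture.

75.4 kips (net-section rupture governs)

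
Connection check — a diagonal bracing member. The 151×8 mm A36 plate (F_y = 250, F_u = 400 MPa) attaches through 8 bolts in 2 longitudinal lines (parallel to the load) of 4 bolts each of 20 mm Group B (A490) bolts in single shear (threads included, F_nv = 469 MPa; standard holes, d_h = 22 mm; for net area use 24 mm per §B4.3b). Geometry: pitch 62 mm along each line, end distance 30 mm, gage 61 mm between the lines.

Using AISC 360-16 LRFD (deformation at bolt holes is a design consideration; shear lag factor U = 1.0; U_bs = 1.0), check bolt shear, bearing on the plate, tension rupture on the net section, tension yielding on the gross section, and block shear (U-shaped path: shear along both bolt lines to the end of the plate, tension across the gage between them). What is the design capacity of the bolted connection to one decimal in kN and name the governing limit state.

Bolt shear: A_b = π(20)²/4 = 314.16 mm². φR_n = 0.75 × 469 × 314.16 × 8 × 1 = 884.0 kN.
Bearing (8 mm plate, F_u = 400 MPa): end bolts L_c = 30 − 22/2 = 19, R_n = min(1.2×19×8×400, 2.4×20×8×400) = 72.96 kN/bolt; interior L_c = 62 − 22 = 40, R_n = 153.6 kN/bolt. φR_n = 0.75 × (2×72.96 + 6×153.6) = 800.6 kN.
Tension rupture (net): A_n = (151 − 2×24)×8 = 824 mm² (U = 1.0, A_e = A_n). φR_n = 0.75 × 400 × 824 = 247.2 kN.
Tension yield (gross): A_g = 151×8 = 1208 mm². φR_n = 0.90 × 250 × 1208 = 271.8 kN.
Block shear: shear path 2×[30+3×62] = 2×216 mm, A_gv = 3456, A_nv = 2×(216 − 3.5×24)×8 = 2112 mm²; tension across gage: (61 − 1×24)×8 = 296 mm². R_n = min(0.6×400×2112, 0.6×250×3456) + 1.0×400×296 = min(506.88, 518.4) + 118.4 = 625.28 kN. φR_n = 0.75 × 625.28 = 469.0 kN.
Governing: min(884.0, 800.6, 247.2, 271.8, 469.0) = 247.2 kN → net-section rupture.

247.2 kN (net-section rupture governs)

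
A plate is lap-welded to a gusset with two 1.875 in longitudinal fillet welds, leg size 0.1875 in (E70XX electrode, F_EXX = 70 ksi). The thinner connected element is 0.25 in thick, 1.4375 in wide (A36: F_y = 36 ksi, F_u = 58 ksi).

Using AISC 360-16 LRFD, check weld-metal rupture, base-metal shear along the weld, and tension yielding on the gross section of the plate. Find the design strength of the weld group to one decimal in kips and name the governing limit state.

11.6 kips (gross-section yield governs)

Weld metal: throat = 0.707×0.1875 = 0.13256 in, L = 2×1.875 = 3.75 in. φR_n = 0.75 × 0.6 × 70 × 0.13256 × 3.75 = 15.7 kips.
Base metal shear (0.25 in plate): yield φR_n = 1.0×0.6×36×0.25×3.75 = 20.3 kips; rupture φR_n = 0.75×0.6×58×0.25×3.75 = 24.5 kips; take 20.3 kips (yield).
Tension yield (gross): A_g = 1.4375×0.25 = 0.35938 in². φR_n = 0.90 × 36 × 0.35938 = 11.6 kips.
Governing: min(15.7, 20.3, 11.6) = 11.6 kips → gross-section yield.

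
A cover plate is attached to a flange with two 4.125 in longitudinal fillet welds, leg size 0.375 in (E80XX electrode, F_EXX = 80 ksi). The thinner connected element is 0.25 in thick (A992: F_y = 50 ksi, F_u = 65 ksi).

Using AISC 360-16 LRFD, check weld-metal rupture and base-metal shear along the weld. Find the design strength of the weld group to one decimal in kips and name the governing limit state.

60.3 kips (base-metal shear governs)

Weld metal: throat = 0.707×0.375 = 0.26513 in, L = 2×4.125 = 8.25 in. φR_n = 0.75 × 0.6 × 80 × 0.26513 × 8.25 = 78.7 kips.
Base metal shear (0.25 in plate): yield φR_n = 1.0×0.6×50×0.25×8.25 = 61.9 kips; rupture φR_n = 0.75×0.6×65×0.25×8.25 = 60.3 kips; take 60.3 kips (rupture).
Governing: min(78.7, 60.3) = 60.3 kips → base-metal shear.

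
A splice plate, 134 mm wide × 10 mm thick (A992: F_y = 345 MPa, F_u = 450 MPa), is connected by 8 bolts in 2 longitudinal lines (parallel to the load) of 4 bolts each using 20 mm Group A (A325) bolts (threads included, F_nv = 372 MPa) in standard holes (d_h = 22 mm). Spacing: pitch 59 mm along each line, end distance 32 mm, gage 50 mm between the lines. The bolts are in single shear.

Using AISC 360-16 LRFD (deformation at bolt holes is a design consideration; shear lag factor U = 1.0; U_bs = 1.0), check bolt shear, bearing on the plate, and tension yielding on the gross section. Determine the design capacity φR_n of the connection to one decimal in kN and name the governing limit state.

416.1 kN (gross-section yield governs)

Bolt shear: A_b = π(20)²/4 = 314.16 mm². φR_n = 0.75 × 372 × 314.16 × 8 × 1 = 701.2 kN.
Bearing (10 mm plate, F_u = 450 MPa): end bolts L_c = 32 − 22/2 = 21, R_n = min(1.2×21×10×450, 2.4×20×10×450) = 113.4 kN/bolt; interior L_c = 59 − 22 = 37, R_n = 199.8 kN/bolt. φR_n = 0.75 × (2×113.4 + 6×199.8) = 1069.2 kN.
Tension yield (gross): A_g = 134×10 = 1340 mm². φR_n = 0.90 × 345 × 1340 = 416.1 kN.
Governing: min(701.2, 1069.2, 416.1) = 416.1 kN → gross-section yield.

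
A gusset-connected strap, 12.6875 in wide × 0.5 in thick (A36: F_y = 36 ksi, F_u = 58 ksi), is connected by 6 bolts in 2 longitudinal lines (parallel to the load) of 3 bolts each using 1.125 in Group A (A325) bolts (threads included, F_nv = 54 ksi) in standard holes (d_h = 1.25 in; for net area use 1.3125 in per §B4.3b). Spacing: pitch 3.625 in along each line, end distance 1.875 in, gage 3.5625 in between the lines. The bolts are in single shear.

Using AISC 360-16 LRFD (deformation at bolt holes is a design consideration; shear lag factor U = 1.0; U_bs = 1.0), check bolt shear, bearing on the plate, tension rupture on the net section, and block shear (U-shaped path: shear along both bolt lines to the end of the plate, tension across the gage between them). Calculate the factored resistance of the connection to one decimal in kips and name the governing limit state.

196.8 kips (block shear governs)

Bolt shear: A_b = π(1.125)²/4 = 0.99402 in². φR_n = 0.75 × 54 × 0.99402 × 6 × 1 = 241.5 kips.
Bearing (0.5 in plate, F_u = 58 ksi): end bolts L_c = 1.875 − 1.25/2 = 1.25, R_n = min(1.2×1.25×0.5×58, 2.4×1.125×0.5×58) = 43.5 kips/bolt; interior L_c = 3.625 − 1.25 = 2.375, R_n = 78.3 kips/bolt. φR_n = 0.75 × (2×43.5 + 4×78.3) = 300.2 kips.
Tension rupture (net): A_n = (12.6875 − 2×1.3125)×0.5 = 5.0313 in² (U = 1.0, A_e = A_n). φR_n = 0.75 × 58 × 5.0313 = 218.9 kips.
Block shear: shear path 2×[1.875+2×3.625] = 2×9.125 in, A_gv = 9.125, A_nv = 2×(9.125 − 2.5×1.3125)×0.5 = 5.8438 in²; tension across gage: (3.5625 − 1×1.3125)×0.5 = 1.125 in². R_n = min(0.6×58×5.8438, 0.6×36×9.125) + 1.0×58×1.125 = min(203.36, 197.1) + 65.25 = 262.35 kips. φR_n = 0.75 × 262.35 = 196.8 kips.
Governing: min(241.5, 300.2, 218.9, 196.8) = 196.8 kips → block shear.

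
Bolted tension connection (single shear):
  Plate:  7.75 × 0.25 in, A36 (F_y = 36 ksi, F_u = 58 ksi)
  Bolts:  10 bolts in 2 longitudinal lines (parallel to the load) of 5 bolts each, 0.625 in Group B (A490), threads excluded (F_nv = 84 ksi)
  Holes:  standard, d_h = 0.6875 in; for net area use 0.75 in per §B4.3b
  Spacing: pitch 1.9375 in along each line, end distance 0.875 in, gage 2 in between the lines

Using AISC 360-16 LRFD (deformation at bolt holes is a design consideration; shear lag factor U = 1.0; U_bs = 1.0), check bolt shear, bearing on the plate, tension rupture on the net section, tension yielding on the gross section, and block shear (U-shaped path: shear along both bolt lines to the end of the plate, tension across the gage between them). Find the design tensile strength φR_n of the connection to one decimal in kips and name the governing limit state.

Bolt shear: A_b = π(0.625)²/4 = 0.3068 in². φR_n = 0.75 × 84 × 0.3068 × 10 × 1 = 193.3 kips.
Bearing (0.25 in plate, F_u = 58 ksi): end bolts L_c = 0.875 − 0.6875/2 = 0.53125, R_n = min(1.2×0.53125×0.25×58, 2.4×0.625×0.25×58) = 9.2438 kips/bolt; interior L_c = 1.9375 − 0.6875 = 1.25, R_n = 21.75 kips/bolt. φR_n = 0.75 × (2×9.2438 + 8×21.75) = 144.4 kips.
Tension rupture (net): A_n = (7.75 − 2×0.75)×0.25 = 1.5625 in² (U = 1.0, A_e = A_n). φR_n = 0.75 × 58 × 1.5625 = 68.0 kips.
Tension yield (gross): A_g = 7.75×0.25 = 1.9375 in². φR_n = 0.90 × 36 × 1.9375 = 62.8 kips.
Block shear: shear path 2×[0.875+4×1.9375] = 2×8.625 in, A_gv = 4.3125, A_nv = 2×(8.625 − 4.5×0.75)×0.25 = 2.625 in²; tension across gage: (2 − 1×0.75)×0.25 = 0.3125 in². R_n = min(0.6×58×2.625, 0.6×36×4.3125) + 1.0×58×0.3125 = min(91.35, 93.15) + 18.125 = 109.48 kips. φR_n = 0.75 × 109.48 = 82.1 kips.
Governing: min(193.3, 144.4, 68.0, 62.8, 82.1) = 62.8 kips → gross-section yield.

62.8 kips (gross-section yield governs)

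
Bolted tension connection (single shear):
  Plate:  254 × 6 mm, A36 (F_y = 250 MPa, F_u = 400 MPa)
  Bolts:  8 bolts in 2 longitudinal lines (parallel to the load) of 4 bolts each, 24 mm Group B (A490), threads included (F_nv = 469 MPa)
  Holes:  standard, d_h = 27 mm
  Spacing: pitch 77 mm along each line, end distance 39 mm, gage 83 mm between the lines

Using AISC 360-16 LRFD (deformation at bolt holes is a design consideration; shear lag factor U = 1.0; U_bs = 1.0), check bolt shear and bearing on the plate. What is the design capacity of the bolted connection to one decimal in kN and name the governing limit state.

732.2 kN (bearing governs)

Bolt shear: A_b = π(24)²/4 = 452.39 mm². φR_n = 0.75 × 469 × 452.39 × 8 × 1 = 1273.0 kN.
Bearing (6 mm plate, F_u = 400 MPa): end bolts L_c = 39 − 27/2 = 25.5, R_n = min(1.2×25.5×6×400, 2.4×24×6×400) = 73.44 kN/bolt; interior L_c = 77 − 27 = 50, R_n = 138.24 kN/bolt. φR_n = 0.75 × (2×73.44 + 6×138.24) = 732.2 kN.
Governing: min(1273.0, 732.2) = 732.2 kN → bearing.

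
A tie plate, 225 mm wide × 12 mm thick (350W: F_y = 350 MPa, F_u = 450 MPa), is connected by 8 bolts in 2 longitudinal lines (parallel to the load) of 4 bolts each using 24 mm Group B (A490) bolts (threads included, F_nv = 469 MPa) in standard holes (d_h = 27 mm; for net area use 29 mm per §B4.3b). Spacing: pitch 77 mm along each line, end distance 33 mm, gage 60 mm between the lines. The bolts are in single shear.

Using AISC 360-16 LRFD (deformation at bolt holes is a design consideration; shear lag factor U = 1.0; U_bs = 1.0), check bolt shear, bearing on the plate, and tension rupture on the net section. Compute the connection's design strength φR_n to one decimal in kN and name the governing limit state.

676.4 kN (net-section rupture governs)

Bolt shear: A_b = π(24)²/4 = 452.39 mm². φR_n = 0.75 × 469 × 452.39 × 8 × 1 = 1273.0 kN.
Bearing (12 mm plate, F_u = 450 MPa): end bolts L_c = 33 − 27/2 = 19.5, R_n = min(1.2×19.5×12×450, 2.4×24×12×450) = 126.36 kN/bolt; interior L_c = 77 − 27 = 50, R_n = 311.04 kN/bolt. φR_n = 0.75 × (2×126.36 + 6×311.04) = 1589.2 kN.
Tension rupture (net): A_n = (225 − 2×29)×12 = 2004 mm² (U = 1.0, A_e = A_n). φR_n = 0.75 × 450 × 2004 = 676.4 kN.
Governing: min(1273.0, 1589.2, 676.4) = 676.4 kN → net-section rupture.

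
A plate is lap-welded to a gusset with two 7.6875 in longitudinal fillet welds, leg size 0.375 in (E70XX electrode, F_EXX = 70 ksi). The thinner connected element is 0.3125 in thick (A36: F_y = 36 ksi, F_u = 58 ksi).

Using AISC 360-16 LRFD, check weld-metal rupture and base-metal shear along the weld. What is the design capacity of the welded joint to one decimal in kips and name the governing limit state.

Weld metal: throat = 0.707×0.375 = 0.26513 in, L = 2×7.6875 = 15.375 in. φR_n = 0.75 × 0.6 × 70 × 0.26513 × 15.375 = 128.4 kips.
Base metal shear (0.3125 in plate): yield φR_n = 1.0×0.6×36×0.3125×15.375 = 103.8 kips; rupture φR_n = 0.75×0.6×58×0.3125×15.375 = 125.4 kips; take 103.8 kips (yield).
Governing: min(128.4, 103.8) = 103.8 kips → base-metal shear.

103.8 kips (base-metal shear governs)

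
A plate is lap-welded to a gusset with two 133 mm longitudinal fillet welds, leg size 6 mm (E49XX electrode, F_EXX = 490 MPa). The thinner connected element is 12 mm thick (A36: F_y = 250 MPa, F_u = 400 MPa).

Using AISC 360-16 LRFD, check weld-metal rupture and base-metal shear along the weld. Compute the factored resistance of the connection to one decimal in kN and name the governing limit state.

248.8 kN (weld metal governs)

Weld metal: throat = 0.707×6 = 4.242 mm, L = 2×133 = 266 mm. φR_n = 0.75 × 0.6 × 490 × 4.242 × 266 = 248.8 kN.
Base metal shear (12 mm plate): yield φR_n = 1.0×0.6×250×12×266 = 478.8 kN; rupture φR_n = 0.75×0.6×400×12×266 = 574.6 kN; take 478.8 kN (yield).
Governing: min(248.8, 478.8) = 248.8 kN → weld metal.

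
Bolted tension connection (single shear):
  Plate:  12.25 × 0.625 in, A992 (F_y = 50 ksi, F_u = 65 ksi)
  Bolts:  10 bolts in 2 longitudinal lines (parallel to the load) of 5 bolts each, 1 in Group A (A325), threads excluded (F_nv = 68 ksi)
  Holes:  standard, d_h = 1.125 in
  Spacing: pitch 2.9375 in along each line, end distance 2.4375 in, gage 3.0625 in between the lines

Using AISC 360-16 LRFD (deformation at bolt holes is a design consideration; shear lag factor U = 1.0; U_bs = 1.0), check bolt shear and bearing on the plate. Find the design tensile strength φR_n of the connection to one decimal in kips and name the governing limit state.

400.6 kips (bolt shear governs)

Bolt shear: A_b = π(1)²/4 = 0.7854 in². φR_n = 0.75 × 68 × 0.7854 × 10 × 1 = 400.6 kips.
Bearing (0.625 in plate, F_u = 65 ksi): end bolts L_c = 2.4375 − 1.125/2 = 1.875, R_n = min(1.2×1.875×0.625×65, 2.4×1×0.625×65) = 91.406 kips/bolt; interior L_c = 2.9375 − 1.125 = 1.8125, R_n = 88.359 kips/bolt. φR_n = 0.75 × (2×91.406 + 8×88.359) = 667.3 kips.
Governing: min(400.6, 667.3) = 400.6 kips → bolt shear.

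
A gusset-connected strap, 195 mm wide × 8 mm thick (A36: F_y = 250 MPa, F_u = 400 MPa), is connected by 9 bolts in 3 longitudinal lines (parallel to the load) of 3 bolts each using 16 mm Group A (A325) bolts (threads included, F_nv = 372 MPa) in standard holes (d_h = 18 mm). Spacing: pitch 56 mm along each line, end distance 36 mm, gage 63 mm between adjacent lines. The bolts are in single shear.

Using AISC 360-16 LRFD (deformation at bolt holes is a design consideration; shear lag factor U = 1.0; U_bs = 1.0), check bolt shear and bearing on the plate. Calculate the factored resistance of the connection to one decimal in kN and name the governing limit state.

Bolt shear: A_b = π(16)²/4 = 201.06 mm². φR_n = 0.75 × 372 × 201.06 × 9 × 1 = 504.9 kN.
Bearing (8 mm plate, F_u = 400 MPa): end bolts L_c = 36 − 18/2 = 27, R_n = min(1.2×27×8×400, 2.4×16×8×400) = 103.68 kN/bolt; interior L_c = 56 − 18 = 38, R_n = 122.88 kN/bolt. φR_n = 0.75 × (3×103.68 + 6×122.88) = 786.2 kN.
Governing: min(504.9, 786.2) = 504.9 kN → bolt shear.

504.9 kN (bolt shear governs)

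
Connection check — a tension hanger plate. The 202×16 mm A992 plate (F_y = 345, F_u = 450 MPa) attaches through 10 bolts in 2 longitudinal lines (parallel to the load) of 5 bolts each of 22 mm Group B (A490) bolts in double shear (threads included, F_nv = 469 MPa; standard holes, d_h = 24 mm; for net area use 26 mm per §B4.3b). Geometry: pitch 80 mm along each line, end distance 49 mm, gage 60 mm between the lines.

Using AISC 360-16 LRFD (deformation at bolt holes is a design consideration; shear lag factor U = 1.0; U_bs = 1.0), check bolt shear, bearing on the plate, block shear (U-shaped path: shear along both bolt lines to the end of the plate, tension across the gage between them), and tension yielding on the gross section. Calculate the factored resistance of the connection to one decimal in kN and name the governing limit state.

Bolt shear: A_b = π(22)²/4 = 380.13 mm². φR_n = 0.75 × 469 × 380.13 × 10 × 2 = 2674.2 kN.
Bearing (16 mm plate, F_u = 450 MPa): end bolts L_c = 49 − 24/2 = 37, R_n = min(1.2×37×16×450, 2.4×22×16×450) = 319.68 kN/bolt; interior L_c = 80 − 24 = 56, R_n = 380.16 kN/bolt. φR_n = 0.75 × (2×319.68 + 8×380.16) = 2760.5 kN.
Block shear: shear path 2×[49+4×80] = 2×369 mm, A_gv = 11808, A_nv = 2×(369 − 4.5×26)×16 = 8064 mm²; tension across gage: (60 − 1×26)×16 = 544 mm². R_n = min(0.6×450×8064, 0.6×345×11808) + 1.0×450×544 = min(2177.3, 2444.3) + 244.8 = 2422.1 kN. φR_n = 0.75 × 2422.1 = 1816.6 kN.
Tension yield (gross): A_g = 202×16 = 3232 mm². φR_n = 0.90 × 345 × 3232 = 1003.5 kN.
Governing: min(2674.2, 2760.5, 1816.6, 1003.5) = 1003.5 kN → gross-section yield.

1003.5 kN (gross-section yield governs)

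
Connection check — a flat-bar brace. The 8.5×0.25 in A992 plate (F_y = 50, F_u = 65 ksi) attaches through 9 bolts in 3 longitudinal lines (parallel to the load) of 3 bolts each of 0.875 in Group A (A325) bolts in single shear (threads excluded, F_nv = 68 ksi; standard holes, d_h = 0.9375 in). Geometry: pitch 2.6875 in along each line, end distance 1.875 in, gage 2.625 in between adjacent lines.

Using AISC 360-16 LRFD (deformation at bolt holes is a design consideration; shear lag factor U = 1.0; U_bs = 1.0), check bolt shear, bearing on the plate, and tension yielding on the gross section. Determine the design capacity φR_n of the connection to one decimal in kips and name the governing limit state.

95.6 kips (gross-section yield governs)

Bolt shear: A_b = π(0.875)²/4 = 0.60132 in². φR_n = 0.75 × 68 × 0.60132 × 9 × 1 = 276.0 kips.
Bearing (0.25 in plate, F_u = 65 ksi): end bolts L_c = 1.875 − 0.9375/2 = 1.40625, R_n = min(1.2×1.40625×0.25×65, 2.4×0.875×0.25×65) = 27.422 kips/bolt; interior L_c = 2.6875 − 0.9375 = 1.75, R_n = 34.125 kips/bolt. φR_n = 0.75 × (3×27.422 + 6×34.125) = 215.3 kips.
Tension yield (gross): A_g = 8.5×0.25 = 2.125 in². φR_n = 0.90 × 50 × 2.125 = 95.6 kips.
Governing: min(276.0, 215.3, 95.6) = 95.6 kips → gross-section yield.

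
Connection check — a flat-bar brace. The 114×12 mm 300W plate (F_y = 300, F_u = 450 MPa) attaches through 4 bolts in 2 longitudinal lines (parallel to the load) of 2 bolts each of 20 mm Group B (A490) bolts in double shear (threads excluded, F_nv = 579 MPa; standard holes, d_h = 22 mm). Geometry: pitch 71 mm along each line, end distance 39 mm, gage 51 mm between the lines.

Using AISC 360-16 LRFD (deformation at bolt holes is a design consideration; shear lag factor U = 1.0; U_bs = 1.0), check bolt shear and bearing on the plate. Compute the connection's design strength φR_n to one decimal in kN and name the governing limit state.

Bolt shear: A_b = π(20)²/4 = 314.16 mm². φR_n = 0.75 × 579 × 314.16 × 4 × 2 = 1091.4 kN.
Bearing (12 mm plate, F_u = 450 MPa): end bolts L_c = 39 − 22/2 = 28, R_n = min(1.2×28×12×450, 2.4×20×12×450) = 181.44 kN/bolt; interior L_c = 71 − 22 = 49, R_n = 259.2 kN/bolt. φR_n = 0.75 × (2×181.44 + 2×259.2) = 661.0 kN.
Governing: min(1091.4, 661.0) = 661.0 kN → bearing.

661.0 kN (bearing governs)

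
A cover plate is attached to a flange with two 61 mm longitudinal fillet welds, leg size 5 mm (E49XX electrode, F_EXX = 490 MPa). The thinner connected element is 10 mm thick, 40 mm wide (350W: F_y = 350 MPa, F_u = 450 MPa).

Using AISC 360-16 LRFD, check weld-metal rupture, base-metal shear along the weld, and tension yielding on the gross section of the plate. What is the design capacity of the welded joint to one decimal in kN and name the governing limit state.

Weld metal: throat = 0.707×5 = 3.535 mm, L = 2×61 = 122 mm. φR_n = 0.75 × 0.6 × 490 × 3.535 × 122 = 95.1 kN.
Base metal shear (10 mm plate): yield φR_n = 1.0×0.6×350×10×122 = 256.2 kN; rupture φR_n = 0.75×0.6×450×10×122 = 247.1 kN; take 247.1 kN (rupture).
Tension yield (gross): A_g = 40×10 = 400 mm². φR_n = 0.90 × 350 × 400 = 126.0 kN.
Governing: min(95.1, 247.1, 126.0) = 95.1 kN → weld metal.

95.1 kN (weld metal governs)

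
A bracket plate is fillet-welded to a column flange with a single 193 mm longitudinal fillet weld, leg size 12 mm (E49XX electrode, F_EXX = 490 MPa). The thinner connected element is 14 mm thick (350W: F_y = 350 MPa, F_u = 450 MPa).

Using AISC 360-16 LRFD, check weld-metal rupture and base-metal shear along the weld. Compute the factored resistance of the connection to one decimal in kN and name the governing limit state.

361.0 kN (weld metal governs)

Weld metal: throat = 0.707×12 = 8.484 mm, L = 193 mm. φR_n = 0.75 × 0.6 × 490 × 8.484 × 193 = 361.0 kN.
Base metal shear (14 mm plate): yield φR_n = 1.0×0.6×350×14×193 = 567.4 kN; rupture φR_n = 0.75×0.6×450×14×193 = 547.2 kN; take 547.2 kN (rupture).
Governing: min(361.0, 547.2) = 361.0 kN → weld metal.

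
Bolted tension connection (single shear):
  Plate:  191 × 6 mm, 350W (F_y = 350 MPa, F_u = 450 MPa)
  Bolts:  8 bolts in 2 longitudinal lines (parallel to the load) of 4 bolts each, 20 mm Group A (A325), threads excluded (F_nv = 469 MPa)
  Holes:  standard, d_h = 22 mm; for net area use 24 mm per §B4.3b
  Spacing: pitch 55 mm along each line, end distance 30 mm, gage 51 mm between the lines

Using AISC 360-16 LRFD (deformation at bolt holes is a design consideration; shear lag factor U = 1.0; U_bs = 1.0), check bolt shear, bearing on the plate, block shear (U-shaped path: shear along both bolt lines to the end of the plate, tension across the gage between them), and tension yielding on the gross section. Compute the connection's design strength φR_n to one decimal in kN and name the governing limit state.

Bolt shear: A_b = π(20)²/4 = 314.16 mm². φR_n = 0.75 × 469 × 314.16 × 8 × 1 = 884.0 kN.
Bearing (6 mm plate, F_u = 450 MPa): end bolts L_c = 30 − 22/2 = 19, R_n = min(1.2×19×6×450, 2.4×20×6×450) = 61.56 kN/bolt; interior L_c = 55 − 22 = 33, R_n = 106.92 kN/bolt. φR_n = 0.75 × (2×61.56 + 6×106.92) = 573.5 kN.
Block shear: shear path 2×[30+3×55] = 2×195 mm, A_gv = 2340, A_nv = 2×(195 − 3.5×24)×6 = 1332 mm²; tension across gage: (51 − 1×24)×6 = 162 mm². R_n = min(0.6×450×1332, 0.6×350×2340) + 1.0×450×162 = min(359.64, 491.4) + 72.9 = 432.54 kN. φR_n = 0.75 × 432.54 = 324.4 kN.
Tension yield (gross): A_g = 191×6 = 1146 mm². φR_n = 0.90 × 350 × 1146 = 361.0 kN.
Governing: min(884.0, 573.5, 324.4, 361.0) = 324.4 kN → block shear.

324.4 kN (block shear governs)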